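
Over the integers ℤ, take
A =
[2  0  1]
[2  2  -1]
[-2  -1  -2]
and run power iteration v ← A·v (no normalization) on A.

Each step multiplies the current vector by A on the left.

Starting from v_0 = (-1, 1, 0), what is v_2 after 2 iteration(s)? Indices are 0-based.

v_2 = (-3, -5, 2)

v_0 = (-1, 1, 0).
v_1 = A·v_0 = (-2, 0, 1).
v_2 = A·v_1 = (-3, -5, 2).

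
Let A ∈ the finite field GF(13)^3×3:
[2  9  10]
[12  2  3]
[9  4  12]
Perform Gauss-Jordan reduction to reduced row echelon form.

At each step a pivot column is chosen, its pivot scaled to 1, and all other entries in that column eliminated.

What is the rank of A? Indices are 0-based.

[1] R0 /= 2  ⇒  (1, 11, 5)
     R1 -= 12·R0  ⇒  (0, 0, 8)
     R2 -= 9·R0  ⇒  (0, 9, 6)
[2] R1 <-> R2
[2] R1 /= 9  ⇒  (0, 1, 5)
     R0 -= 11·R1  ⇒  (1, 0, 2)
[3] R2 /= 8  ⇒  (0, 0, 1)
     R0 -= 2·R2  ⇒  (1, 0, 0)
     R1 -= 5·R2  ⇒  (0, 1, 0)

rank = 3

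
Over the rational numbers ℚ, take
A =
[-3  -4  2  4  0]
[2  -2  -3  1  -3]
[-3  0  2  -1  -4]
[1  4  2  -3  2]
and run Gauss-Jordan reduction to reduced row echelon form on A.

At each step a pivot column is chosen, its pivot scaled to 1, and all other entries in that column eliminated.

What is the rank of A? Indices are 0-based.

rank = 4

pivot(0,0)=-3: scale R0 → (1, 4/3, -2/3, -4/3, 0)
  clear (1,0): R1 −= (2)R0 → (0, -14/3, -5/3, 11/3, -3)
  clear (2,0): R2 −= (-3)R0 → (0, 4, 0, -5, -4)
  clear (3,0): R3 −= (1)R0 → (0, 8/3, 8/3, -5/3, 2)
pivot(1,1)=-14/3: scale R1 → (0, 1, 5/14, -11/14, 9/14)
  clear (0,1): R0 −= (4/3)R1 → (1, 0, -8/7, -2/7, -6/7)
  clear (2,1): R2 −= (4)R1 → (0, 0, -10/7, -13/7, -46/7)
  clear (3,1): R3 −= (8/3)R1 → (0, 0, 12/7, 3/7, 2/7)
pivot(2,2)=-10/7: scale R2 → (0, 0, 1, 13/10, 23/5)
  clear (0,2): R0 −= (-8/7)R2 → (1, 0, 0, 6/5, 22/5)
  clear (1,2): R1 −= (5/14)R2 → (0, 1, 0, -5/4, -1)
  clear (3,2): R3 −= (12/7)R2 → (0, 0, 0, -9/5, -38/5)
pivot(3,3)=-9/5: scale R3 → (0, 0, 0, 1, 38/9)
  clear (0,3): R0 −= (6/5)R3 → (1, 0, 0, 0, -2/3)
  clear (1,3): R1 −= (-5/4)R3 → (0, 1, 0, 0, 77/18)
  clear (2,3): R2 −= (13/10)R3 → (0, 0, 1, 0, -8/9)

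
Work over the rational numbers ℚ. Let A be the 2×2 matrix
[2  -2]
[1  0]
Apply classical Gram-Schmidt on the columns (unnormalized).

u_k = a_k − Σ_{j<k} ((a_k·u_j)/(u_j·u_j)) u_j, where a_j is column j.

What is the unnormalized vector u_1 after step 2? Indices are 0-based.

u_1 = (-2/5, 4/5)

Step 1: u_0 = a_0 = (2, 1).
Step 2: u_1 = a_1 − (-4/5)·u_0 = (-2/5, 4/5).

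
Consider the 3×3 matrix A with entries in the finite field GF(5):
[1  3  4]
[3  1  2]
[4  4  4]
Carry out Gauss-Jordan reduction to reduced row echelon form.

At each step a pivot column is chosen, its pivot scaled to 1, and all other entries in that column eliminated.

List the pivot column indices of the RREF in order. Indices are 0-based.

step 1: normalize row 0 (÷1) = (1, 3, 4)
  row 1: subtract 3×row0 = (0, 2, 0)
  row 2: subtract 4×row0 = (0, 2, 3)
step 2: normalize row 1 (÷2) = (0, 1, 0)
  row 0: subtract 3×row1 = (1, 0, 4)
  row 2: subtract 2×row1 = (0, 0, 3)
step 3: normalize row 2 (÷3) = (0, 0, 1)
  row 0: subtract 4×row2 = (1, 0, 0)

pivot columns: 0, 1, 2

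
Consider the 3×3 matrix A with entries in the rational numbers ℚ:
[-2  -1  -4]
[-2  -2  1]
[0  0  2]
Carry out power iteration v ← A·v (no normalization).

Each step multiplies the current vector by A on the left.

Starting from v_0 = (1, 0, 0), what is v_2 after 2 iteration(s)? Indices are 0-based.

v_2 = (6, 8, 0)

v_0 = (1, 0, 0).
v_1 = A·v_0 = (-2, -2, 0).
v_2 = A·v_1 = (6, 8, 0).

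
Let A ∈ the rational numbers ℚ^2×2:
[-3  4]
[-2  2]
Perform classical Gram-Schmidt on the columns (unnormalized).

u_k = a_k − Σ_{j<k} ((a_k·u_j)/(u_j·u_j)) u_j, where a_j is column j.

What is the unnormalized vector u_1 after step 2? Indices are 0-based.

u_1 = (4/13, -6/13)

Step 1: u_0 = a_0 = (-3, -2).
Step 2: u_1 = a_1 − (-16/13)·u_0 = (4/13, -6/13).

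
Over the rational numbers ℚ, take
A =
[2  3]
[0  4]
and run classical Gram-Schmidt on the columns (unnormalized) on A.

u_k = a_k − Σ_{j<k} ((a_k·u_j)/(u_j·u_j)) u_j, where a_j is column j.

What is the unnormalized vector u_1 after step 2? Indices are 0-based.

Step 1: u_0 = a_0 = (2, 0).
Step 2: u_1 = a_1 − (3/2)·u_0 = (0, 4).

u_1 = (0, 4)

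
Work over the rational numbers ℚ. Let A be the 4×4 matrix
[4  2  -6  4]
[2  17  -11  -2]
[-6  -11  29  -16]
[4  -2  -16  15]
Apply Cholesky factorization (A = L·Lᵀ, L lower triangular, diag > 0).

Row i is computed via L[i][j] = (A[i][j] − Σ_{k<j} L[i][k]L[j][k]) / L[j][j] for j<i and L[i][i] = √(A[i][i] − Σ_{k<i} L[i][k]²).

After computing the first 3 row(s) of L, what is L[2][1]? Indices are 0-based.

L[2][1] = -2

Step 1: L[0][0] = √(4) = 2.
  L[1][0] = (2) / L[0][0] = 1.
Step 2: L[1][1] = √(16) = 4.
  L[2][0] = (-6) / L[0][0] = -3.
  L[2][1] = (-8) / L[1][1] = -2.
Step 3: L[2][2] = √(16) = 4.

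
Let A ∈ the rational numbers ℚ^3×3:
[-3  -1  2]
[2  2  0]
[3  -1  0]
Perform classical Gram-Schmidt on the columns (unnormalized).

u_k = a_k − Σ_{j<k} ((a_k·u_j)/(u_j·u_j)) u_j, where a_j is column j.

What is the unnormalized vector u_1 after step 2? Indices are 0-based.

Step 1: u_0 = a_0 = (-3, 2, 3).
Step 2: u_1 = a_1 − (2/11)·u_0 = (-5/11, 18/11, -17/11).

u_1 = (-5/11, 18/11, -17/11)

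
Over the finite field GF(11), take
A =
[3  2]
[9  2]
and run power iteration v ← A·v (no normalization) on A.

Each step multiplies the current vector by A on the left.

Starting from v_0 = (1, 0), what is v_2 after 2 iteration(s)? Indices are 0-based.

v_0 = (1, 0).
v_1 = A·v_0 = (3, 9).
v_2 = A·v_1 = (5, 1).

v_2 = (5, 1)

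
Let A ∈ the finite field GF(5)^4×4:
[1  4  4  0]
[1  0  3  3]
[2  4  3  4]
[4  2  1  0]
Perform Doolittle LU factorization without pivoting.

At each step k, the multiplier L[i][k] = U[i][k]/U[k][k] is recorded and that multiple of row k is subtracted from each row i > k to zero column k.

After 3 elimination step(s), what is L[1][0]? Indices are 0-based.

L[1][0] = 1

Step 1: pivot at (0,0) is 1.
  row1 ← row1 − (1)·row0  ⇒  L[1][0]=1, U row1=(0, 1, 4, 3)
  row2 ← row2 − (2)·row0  ⇒  L[2][0]=2, U row2=(0, 1, 0, 4)
  row3 ← row3 − (4)·row0  ⇒  L[3][0]=4, U row3=(0, 1, 0, 0)
Step 2: pivot at (1,1) is 1.
  row2 ← row2 − (1)·row1  ⇒  L[2][1]=1, U row2=(0, 0, 1, 1)
  row3 ← row3 − (1)·row1  ⇒  L[3][1]=1, U row3=(0, 0, 1, 2)
Step 3: pivot at (2,2) is 1.
  row3 ← row3 − (1)·row2  ⇒  L[3][2]=1, U row3=(0, 0, 0, 1)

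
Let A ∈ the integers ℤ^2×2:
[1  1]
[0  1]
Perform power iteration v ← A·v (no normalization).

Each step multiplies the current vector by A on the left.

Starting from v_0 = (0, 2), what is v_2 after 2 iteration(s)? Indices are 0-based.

v_2 = (4, 2)

v_0 = (0, 2).
v_1 = A·v_0 = (2, 2).
v_2 = A·v_1 = (4, 2).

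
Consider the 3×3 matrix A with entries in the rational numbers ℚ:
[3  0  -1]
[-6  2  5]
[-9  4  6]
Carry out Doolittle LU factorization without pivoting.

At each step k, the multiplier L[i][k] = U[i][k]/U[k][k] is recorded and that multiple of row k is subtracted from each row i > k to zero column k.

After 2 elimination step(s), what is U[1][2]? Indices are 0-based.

U[1][2] = 3

Step 1: pivot at (0,0) is 3.
  row1 ← row1 − (-2)·row0  ⇒  L[1][0]=-2, U row1=(0, 2, 3)
  row2 ← row2 − (-3)·row0  ⇒  L[2][0]=-3, U row2=(0, 4, 3)
Step 2: pivot at (1,1) is 2.
  row2 ← row2 − (2)·row1  ⇒  L[2][1]=2, U row2=(0, 0, -3)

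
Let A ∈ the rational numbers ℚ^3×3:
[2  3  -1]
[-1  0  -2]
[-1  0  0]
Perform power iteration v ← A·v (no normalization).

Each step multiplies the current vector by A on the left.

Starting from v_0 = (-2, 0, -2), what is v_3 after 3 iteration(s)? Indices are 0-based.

v_3 = (16, -16, -12)

v_0 = (-2, 0, -2).
v_1 = A·v_0 = (-2, 6, 2).
v_2 = A·v_1 = (12, -2, 2).
v_3 = A·v_2 = (16, -16, -12).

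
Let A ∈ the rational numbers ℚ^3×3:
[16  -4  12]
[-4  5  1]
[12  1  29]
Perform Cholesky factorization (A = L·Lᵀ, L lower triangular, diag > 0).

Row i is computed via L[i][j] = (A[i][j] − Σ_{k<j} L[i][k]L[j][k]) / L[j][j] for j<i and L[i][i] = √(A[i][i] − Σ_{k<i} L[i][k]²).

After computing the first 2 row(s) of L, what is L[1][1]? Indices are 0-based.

L[1][1] = 2

Step 1: L[0][0] = √(16) = 4.
  L[1][0] = (-4) / L[0][0] = -1.
Step 2: L[1][1] = √(4) = 2.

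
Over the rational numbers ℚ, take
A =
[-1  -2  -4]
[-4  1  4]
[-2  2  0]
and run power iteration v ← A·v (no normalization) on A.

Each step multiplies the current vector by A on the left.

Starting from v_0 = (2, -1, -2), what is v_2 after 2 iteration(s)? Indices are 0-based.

v_2 = (50, -73, -50)

v_0 = (2, -1, -2).
v_1 = A·v_0 = (8, -17, -6).
v_2 = A·v_1 = (50, -73, -50).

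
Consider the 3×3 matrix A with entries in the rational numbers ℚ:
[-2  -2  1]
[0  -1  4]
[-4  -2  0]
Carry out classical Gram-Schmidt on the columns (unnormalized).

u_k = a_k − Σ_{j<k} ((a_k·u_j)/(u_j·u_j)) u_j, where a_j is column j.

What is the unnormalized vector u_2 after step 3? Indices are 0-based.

Step 1: u_0 = a_0 = (-2, 0, -4).
Step 2: u_1 = a_1 − (3/5)·u_0 = (-4/5, -1, 2/5).
Step 3: u_2 = a_2 − (-1/10)·u_0 − (-8/3)·u_1 = (-4/3, 4/3, 2/3).

u_2 = (-4/3, 4/3, 2/3)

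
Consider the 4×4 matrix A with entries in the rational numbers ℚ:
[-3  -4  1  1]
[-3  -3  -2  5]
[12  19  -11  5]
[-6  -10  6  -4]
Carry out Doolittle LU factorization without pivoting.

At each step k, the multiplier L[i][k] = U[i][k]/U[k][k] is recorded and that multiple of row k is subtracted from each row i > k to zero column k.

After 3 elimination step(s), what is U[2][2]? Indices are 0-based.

U[2][2] = 2

k=0: U[0][0]=-3
  eliminate (1,0): mult=1, new row 1: (0, 1, -3, 4); set L[1][0]=1
  eliminate (2,0): mult=-4, new row 2: (0, 3, -7, 9); set L[2][0]=-4
  eliminate (3,0): mult=2, new row 3: (0, -2, 4, -6); set L[3][0]=2
k=1: U[1][1]=1
  eliminate (2,1): mult=3, new row 2: (0, 0, 2, -3); set L[2][1]=3
  eliminate (3,1): mult=-2, new row 3: (0, 0, -2, 2); set L[3][1]=-2
k=2: U[2][2]=2
  eliminate (3,2): mult=-1, new row 3: (0, 0, 0, -1); set L[3][2]=-1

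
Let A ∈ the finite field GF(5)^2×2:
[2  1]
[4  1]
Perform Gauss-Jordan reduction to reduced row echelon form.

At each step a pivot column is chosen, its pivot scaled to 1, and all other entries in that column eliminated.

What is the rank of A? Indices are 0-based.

pivot(0,0)=2: scale R0 → (1, 3)
  clear (1,0): R1 −= (4)R0 → (0, 4)
pivot(1,1)=4: scale R1 → (0, 1)
  clear (0,1): R0 −= (3)R1 → (1, 0)

rank = 2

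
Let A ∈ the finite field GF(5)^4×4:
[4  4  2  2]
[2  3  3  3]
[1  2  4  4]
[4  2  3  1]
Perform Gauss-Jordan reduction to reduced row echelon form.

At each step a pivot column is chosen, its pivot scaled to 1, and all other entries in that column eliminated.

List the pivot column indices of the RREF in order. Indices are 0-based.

pivot columns: 0, 1, 2, 3

[1] R0 /= 4  ⇒  (1, 1, 3, 3)
     R1 -= 2·R0  ⇒  (0, 1, 2, 2)
     R2 -= 1·R0  ⇒  (0, 1, 1, 1)
     R3 -= 4·R0  ⇒  (0, 3, 1, 4)
[2] R1 /= 1  ⇒  (0, 1, 2, 2)
     R0 -= 1·R1  ⇒  (1, 0, 1, 1)
     R2 -= 1·R1  ⇒  (0, 0, 4, 4)
     R3 -= 3·R1  ⇒  (0, 0, 0, 3)
[3] R2 /= 4  ⇒  (0, 0, 1, 1)
     R0 -= 1·R2  ⇒  (1, 0, 0, 0)
     R1 -= 2·R2  ⇒  (0, 1, 0, 0)
[4] R3 /= 3  ⇒  (0, 0, 0, 1)
     R2 -= 1·R3  ⇒  (0, 0, 1, 0)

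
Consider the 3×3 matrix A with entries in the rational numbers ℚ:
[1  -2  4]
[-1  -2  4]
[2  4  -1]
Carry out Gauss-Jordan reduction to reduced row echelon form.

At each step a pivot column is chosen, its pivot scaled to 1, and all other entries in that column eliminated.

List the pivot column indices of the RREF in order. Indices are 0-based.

pivot columns: 0, 1, 2

pivot(0,0)=1: scale R0 → (1, -2, 4)
  clear (1,0): R1 −= (-1)R0 → (0, -4, 8)
  clear (2,0): R2 −= (2)R0 → (0, 8, -9)
pivot(1,1)=-4: scale R1 → (0, 1, -2)
  clear (0,1): R0 −= (-2)R1 → (1, 0, 0)
  clear (2,1): R2 −= (8)R1 → (0, 0, 7)
pivot(2,2)=7: scale R2 → (0, 0, 1)
  clear (1,2): R1 −= (-2)R2 → (0, 1, 0)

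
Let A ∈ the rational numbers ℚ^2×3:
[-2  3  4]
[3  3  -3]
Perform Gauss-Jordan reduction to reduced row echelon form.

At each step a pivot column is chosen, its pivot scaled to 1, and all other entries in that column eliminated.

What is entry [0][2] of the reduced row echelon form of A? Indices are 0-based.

[1] R0 /= -2  ⇒  (1, -3/2, -2)
     R1 -= 3·R0  ⇒  (0, 15/2, 3)
[2] R1 /= 15/2  ⇒  (0, 1, 2/5)
     R0 -= -3/2·R1  ⇒  (1, 0, -7/5)

M[0][2] = -7/5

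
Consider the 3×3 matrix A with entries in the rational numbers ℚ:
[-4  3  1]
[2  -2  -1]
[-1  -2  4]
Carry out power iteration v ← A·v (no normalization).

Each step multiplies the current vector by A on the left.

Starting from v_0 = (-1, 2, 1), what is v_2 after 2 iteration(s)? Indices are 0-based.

v_2 = (-64, 35, 7)

v_0 = (-1, 2, 1).
v_1 = A·v_0 = (11, -7, 1).
v_2 = A·v_1 = (-64, 35, 7).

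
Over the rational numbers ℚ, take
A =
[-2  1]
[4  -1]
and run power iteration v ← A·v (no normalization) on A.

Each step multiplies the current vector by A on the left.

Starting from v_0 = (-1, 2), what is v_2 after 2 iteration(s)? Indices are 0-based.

v_0 = (-1, 2).
v_1 = A·v_0 = (4, -6).
v_2 = A·v_1 = (-14, 22).

v_2 = (-14, 22)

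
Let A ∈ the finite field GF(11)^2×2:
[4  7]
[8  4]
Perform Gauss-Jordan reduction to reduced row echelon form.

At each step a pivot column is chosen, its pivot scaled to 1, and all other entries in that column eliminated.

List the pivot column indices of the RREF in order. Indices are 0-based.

pivot columns: 0, 1

pivot(0,0)=4: scale R0 → (1, 10)
  clear (1,0): R1 −= (8)R0 → (0, 1)
pivot(1,1)=1: scale R1 → (0, 1)
  clear (0,1): R0 −= (10)R1 → (1, 0)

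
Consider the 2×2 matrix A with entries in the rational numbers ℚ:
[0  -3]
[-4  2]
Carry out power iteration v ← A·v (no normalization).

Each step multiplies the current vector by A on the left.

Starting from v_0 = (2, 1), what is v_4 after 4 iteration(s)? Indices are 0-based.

v_0 = (2, 1).
v_1 = A·v_0 = (-3, -6).
v_2 = A·v_1 = (18, 0).
v_3 = A·v_2 = (0, -72).
v_4 = A·v_3 = (216, -144).

v_4 = (216, -144)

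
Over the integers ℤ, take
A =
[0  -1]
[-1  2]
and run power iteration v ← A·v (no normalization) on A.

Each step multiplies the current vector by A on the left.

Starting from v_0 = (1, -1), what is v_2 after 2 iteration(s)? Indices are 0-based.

v_2 = (3, -7)

v_0 = (1, -1).
v_1 = A·v_0 = (1, -3).
v_2 = A·v_1 = (3, -7).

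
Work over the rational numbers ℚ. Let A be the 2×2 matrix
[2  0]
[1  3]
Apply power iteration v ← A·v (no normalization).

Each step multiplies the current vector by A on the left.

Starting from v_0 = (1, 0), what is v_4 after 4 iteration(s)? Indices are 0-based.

v_0 = (1, 0).
v_1 = A·v_0 = (2, 1).
v_2 = A·v_1 = (4, 5).
v_3 = A·v_2 = (8, 19).
v_4 = A·v_3 = (16, 65).

v_4 = (16, 65)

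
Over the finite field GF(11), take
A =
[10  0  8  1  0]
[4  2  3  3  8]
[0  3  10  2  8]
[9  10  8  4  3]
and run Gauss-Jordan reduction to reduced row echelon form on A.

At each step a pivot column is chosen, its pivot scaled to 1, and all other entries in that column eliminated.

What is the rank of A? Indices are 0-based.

[1] R0 /= 10  ⇒  (1, 0, 3, 10, 0)
     R1 -= 4·R0  ⇒  (0, 2, 2, 7, 8)
     R3 -= 9·R0  ⇒  (0, 10, 3, 2, 3)
[2] R1 /= 2  ⇒  (0, 1, 1, 9, 4)
     R2 -= 3·R1  ⇒  (0, 0, 7, 8, 7)
     R3 -= 10·R1  ⇒  (0, 0, 4, 0, 7)
[3] R2 /= 7  ⇒  (0, 0, 1, 9, 1)
     R0 -= 3·R2  ⇒  (1, 0, 0, 5, 8)
     R1 -= 1·R2  ⇒  (0, 1, 0, 0, 3)
     R3 -= 4·R2  ⇒  (0, 0, 0, 8, 3)
[4] R3 /= 8  ⇒  (0, 0, 0, 1, 10)
     R0 -= 5·R3  ⇒  (1, 0, 0, 0, 2)
     R2 -= 9·R3  ⇒  (0, 0, 1, 0, 10)

rank = 4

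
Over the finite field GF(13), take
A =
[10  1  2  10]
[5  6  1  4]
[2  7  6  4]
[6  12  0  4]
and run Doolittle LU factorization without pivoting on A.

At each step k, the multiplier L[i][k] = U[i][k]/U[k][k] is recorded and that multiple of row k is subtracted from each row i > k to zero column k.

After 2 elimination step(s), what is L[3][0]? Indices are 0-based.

Step 1: pivot at (0,0) is 10.
  row1 ← row1 − (7)·row0  ⇒  L[1][0]=7, U row1=(0, 12, 0, 12)
  row2 ← row2 − (8)·row0  ⇒  L[2][0]=8, U row2=(0, 12, 3, 2)
  row3 ← row3 − (11)·row0  ⇒  L[3][0]=11, U row3=(0, 1, 4, 11)
Step 2: pivot at (1,1) is 12.
  row2 ← row2 − (1)·row1  ⇒  L[2][1]=1, U row2=(0, 0, 3, 3)
  row3 ← row3 − (12)·row1  ⇒  L[3][1]=12, U row3=(0, 0, 4, 10)

L[3][0] = 11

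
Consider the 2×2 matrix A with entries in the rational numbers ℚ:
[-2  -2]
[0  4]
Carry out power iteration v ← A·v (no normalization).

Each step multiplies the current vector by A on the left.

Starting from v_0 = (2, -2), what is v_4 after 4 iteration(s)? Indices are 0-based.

v_4 = (192, -512)

v_0 = (2, -2).
v_1 = A·v_0 = (0, -8).
v_2 = A·v_1 = (16, -32).
v_3 = A·v_2 = (32, -128).
v_4 = A·v_3 = (192, -512).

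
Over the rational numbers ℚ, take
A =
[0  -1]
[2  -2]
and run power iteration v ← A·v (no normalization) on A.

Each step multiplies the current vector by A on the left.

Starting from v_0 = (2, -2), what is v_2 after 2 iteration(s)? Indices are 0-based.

v_2 = (-8, -12)

v_0 = (2, -2).
v_1 = A·v_0 = (2, 8).
v_2 = A·v_1 = (-8, -12).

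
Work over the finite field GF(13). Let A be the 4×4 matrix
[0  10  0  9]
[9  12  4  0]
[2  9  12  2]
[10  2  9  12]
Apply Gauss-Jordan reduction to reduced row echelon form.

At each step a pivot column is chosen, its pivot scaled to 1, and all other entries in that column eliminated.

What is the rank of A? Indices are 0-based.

rank = 4

[1] R0 <-> R1
[1] R0 /= 9  ⇒  (1, 10, 12, 0)
     R2 -= 2·R0  ⇒  (0, 2, 1, 2)
     R3 -= 10·R0  ⇒  (0, 6, 6, 12)
[2] R1 /= 10  ⇒  (0, 1, 0, 10)
     R0 -= 10·R1  ⇒  (1, 0, 12, 4)
     R2 -= 2·R1  ⇒  (0, 0, 1, 8)
     R3 -= 6·R1  ⇒  (0, 0, 6, 4)
[3] R2 /= 1  ⇒  (0, 0, 1, 8)
     R0 -= 12·R2  ⇒  (1, 0, 0, 12)
     R3 -= 6·R2  ⇒  (0, 0, 0, 8)
[4] R3 /= 8  ⇒  (0, 0, 0, 1)
     R0 -= 12·R3  ⇒  (1, 0, 0, 0)
     R1 -= 10·R3  ⇒  (0, 1, 0, 0)
     R2 -= 8·R3  ⇒  (0, 0, 1, 0)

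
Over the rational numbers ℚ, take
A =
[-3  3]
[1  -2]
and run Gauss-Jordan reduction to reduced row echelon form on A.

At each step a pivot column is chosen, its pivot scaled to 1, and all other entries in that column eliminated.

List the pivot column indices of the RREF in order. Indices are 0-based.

pivot columns: 0, 1

step 1: normalize row 0 (÷-3) = (1, -1)
  row 1: subtract 1×row0 = (0, -1)
step 2: normalize row 1 (÷-1) = (0, 1)
  row 0: subtract -1×row1 = (1, 0)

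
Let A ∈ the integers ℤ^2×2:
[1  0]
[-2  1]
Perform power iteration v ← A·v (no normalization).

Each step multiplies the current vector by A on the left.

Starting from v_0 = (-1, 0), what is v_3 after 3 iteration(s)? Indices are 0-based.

v_0 = (-1, 0).
v_1 = A·v_0 = (-1, 2).
v_2 = A·v_1 = (-1, 4).
v_3 = A·v_2 = (-1, 6).

v_3 = (-1, 6)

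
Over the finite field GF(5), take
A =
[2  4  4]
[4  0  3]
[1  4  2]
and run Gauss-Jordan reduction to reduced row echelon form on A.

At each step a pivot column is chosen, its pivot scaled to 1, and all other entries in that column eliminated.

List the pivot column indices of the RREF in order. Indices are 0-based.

pivot(0,0)=2: scale R0 → (1, 2, 2)
  clear (1,0): R1 −= (4)R0 → (0, 2, 0)
  clear (2,0): R2 −= (1)R0 → (0, 2, 0)
pivot(1,1)=2: scale R1 → (0, 1, 0)
  clear (0,1): R0 −= (2)R1 → (1, 0, 2)
  clear (2,1): R2 −= (2)R1 → (0, 0, 0)
col 2: no nonzero at/below row 2; advance.

pivot columns: 0, 1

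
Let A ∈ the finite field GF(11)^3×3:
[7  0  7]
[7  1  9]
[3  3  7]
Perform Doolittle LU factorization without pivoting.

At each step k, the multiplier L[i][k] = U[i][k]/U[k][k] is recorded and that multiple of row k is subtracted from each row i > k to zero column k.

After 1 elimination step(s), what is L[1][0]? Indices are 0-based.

[col 0] pivot 7
  R1 -= 1*R0 → (0, 1, 2)  (L[1][0] := 1)
  R2 -= 2*R0 → (0, 3, 4)  (L[2][0] := 2)

L[1][0] = 1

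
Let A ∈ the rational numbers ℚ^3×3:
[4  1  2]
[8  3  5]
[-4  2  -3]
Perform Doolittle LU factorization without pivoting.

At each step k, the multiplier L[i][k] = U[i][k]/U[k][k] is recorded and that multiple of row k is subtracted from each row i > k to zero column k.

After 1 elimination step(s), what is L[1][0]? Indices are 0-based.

L[1][0] = 2

k=0: U[0][0]=4
  eliminate (1,0): mult=2, new row 1: (0, 1, 1); set L[1][0]=2
  eliminate (2,0): mult=-1, new row 2: (0, 3, -1); set L[2][0]=-1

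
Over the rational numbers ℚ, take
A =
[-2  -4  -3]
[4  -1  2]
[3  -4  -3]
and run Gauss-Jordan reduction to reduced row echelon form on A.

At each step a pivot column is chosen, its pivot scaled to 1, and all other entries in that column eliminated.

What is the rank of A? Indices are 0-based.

pivot(0,0)=-2: scale R0 → (1, 2, 3/2)
  clear (1,0): R1 −= (4)R0 → (0, -9, -4)
  clear (2,0): R2 −= (3)R0 → (0, -10, -15/2)
pivot(1,1)=-9: scale R1 → (0, 1, 4/9)
  clear (0,1): R0 −= (2)R1 → (1, 0, 11/18)
  clear (2,1): R2 −= (-10)R1 → (0, 0, -55/18)
pivot(2,2)=-55/18: scale R2 → (0, 0, 1)
  clear (0,2): R0 −= (11/18)R2 → (1, 0, 0)
  clear (1,2): R1 −= (4/9)R2 → (0, 1, 0)

rank = 3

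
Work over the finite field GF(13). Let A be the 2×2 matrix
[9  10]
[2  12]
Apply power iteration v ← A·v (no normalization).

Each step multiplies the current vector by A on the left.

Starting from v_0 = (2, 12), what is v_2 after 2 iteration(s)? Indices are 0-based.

v_2 = (5, 11)

v_0 = (2, 12).
v_1 = A·v_0 = (8, 5).
v_2 = A·v_1 = (5, 11).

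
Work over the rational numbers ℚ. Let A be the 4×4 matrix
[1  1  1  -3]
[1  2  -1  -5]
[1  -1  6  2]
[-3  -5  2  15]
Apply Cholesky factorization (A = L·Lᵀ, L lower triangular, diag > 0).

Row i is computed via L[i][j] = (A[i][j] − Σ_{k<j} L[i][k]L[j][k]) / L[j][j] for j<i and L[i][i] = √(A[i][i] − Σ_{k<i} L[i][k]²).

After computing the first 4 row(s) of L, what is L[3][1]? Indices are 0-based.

Step 1: L[0][0] = √(1) = 1.
  L[1][0] = (1) / L[0][0] = 1.
Step 2: L[1][1] = √(1) = 1.
  L[2][0] = (1) / L[0][0] = 1.
  L[2][1] = (-2) / L[1][1] = -2.
Step 3: L[2][2] = √(1) = 1.
  L[3][0] = (-3) / L[0][0] = -3.
  L[3][1] = (-2) / L[1][1] = -2.
  L[3][2] = (1) / L[2][2] = 1.
Step 4: L[3][3] = √(1) = 1.

L[3][1] = -2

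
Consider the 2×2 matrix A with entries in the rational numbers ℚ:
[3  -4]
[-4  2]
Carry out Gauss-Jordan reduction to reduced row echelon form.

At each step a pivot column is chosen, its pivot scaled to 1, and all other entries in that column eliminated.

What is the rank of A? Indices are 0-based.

pivot(0,0)=3: scale R0 → (1, -4/3)
  clear (1,0): R1 −= (-4)R0 → (0, -10/3)
pivot(1,1)=-10/3: scale R1 → (0, 1)
  clear (0,1): R0 −= (-4/3)R1 → (1, 0)

rank = 2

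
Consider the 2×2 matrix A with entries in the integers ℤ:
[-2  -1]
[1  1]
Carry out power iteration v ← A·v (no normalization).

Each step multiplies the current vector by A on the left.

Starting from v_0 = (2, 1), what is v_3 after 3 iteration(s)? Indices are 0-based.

v_3 = (-12, 5)

v_0 = (2, 1).
v_1 = A·v_0 = (-5, 3).
v_2 = A·v_1 = (7, -2).
v_3 = A·v_2 = (-12, 5).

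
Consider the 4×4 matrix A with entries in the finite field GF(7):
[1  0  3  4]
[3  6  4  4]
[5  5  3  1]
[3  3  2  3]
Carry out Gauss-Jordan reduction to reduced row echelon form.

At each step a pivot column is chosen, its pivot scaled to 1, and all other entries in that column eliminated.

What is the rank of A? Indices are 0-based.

rank = 3

[1] R0 /= 1  ⇒  (1, 0, 3, 4)
     R1 -= 3·R0  ⇒  (0, 6, 2, 6)
     R2 -= 5·R0  ⇒  (0, 5, 2, 2)
     R3 -= 3·R0  ⇒  (0, 3, 0, 5)
[2] R1 /= 6  ⇒  (0, 1, 5, 1)
     R2 -= 5·R1  ⇒  (0, 0, 5, 4)
     R3 -= 3·R1  ⇒  (0, 0, 6, 2)
[3] R2 /= 5  ⇒  (0, 0, 1, 5)
     R0 -= 3·R2  ⇒  (1, 0, 0, 3)
     R1 -= 5·R2  ⇒  (0, 1, 0, 4)
     R3 -= 6·R2  ⇒  (0, 0, 0, 0)
column 3 empty below row 3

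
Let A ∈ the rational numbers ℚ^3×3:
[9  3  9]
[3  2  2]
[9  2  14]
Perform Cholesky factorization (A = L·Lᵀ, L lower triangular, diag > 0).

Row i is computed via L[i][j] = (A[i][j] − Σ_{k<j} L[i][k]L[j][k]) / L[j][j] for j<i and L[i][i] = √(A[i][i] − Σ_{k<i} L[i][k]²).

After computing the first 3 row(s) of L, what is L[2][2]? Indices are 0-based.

Step 1: L[0][0] = √(9) = 3.
  L[1][0] = (3) / L[0][0] = 1.
Step 2: L[1][1] = √(1) = 1.
  L[2][0] = (9) / L[0][0] = 3.
  L[2][1] = (-1) / L[1][1] = -1.
Step 3: L[2][2] = √(4) = 2.

L[2][2] = 2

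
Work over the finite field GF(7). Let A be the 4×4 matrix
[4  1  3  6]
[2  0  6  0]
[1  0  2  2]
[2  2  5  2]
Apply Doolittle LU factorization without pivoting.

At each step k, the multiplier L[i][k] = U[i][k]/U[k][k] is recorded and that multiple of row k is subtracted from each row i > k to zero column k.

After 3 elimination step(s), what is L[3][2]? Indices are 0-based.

L[3][2] = 4

[col 0] pivot 4
  R1 -= 4*R0 → (0, 3, 1, 4)  (L[1][0] := 4)
  R2 -= 2*R0 → (0, 5, 3, 4)  (L[2][0] := 2)
  R3 -= 4*R0 → (0, 5, 0, 6)  (L[3][0] := 4)
[col 1] pivot 3
  R2 -= 4*R1 → (0, 0, 6, 2)  (L[2][1] := 4)
  R3 -= 4*R1 → (0, 0, 3, 4)  (L[3][1] := 4)
[col 2] pivot 6
  R3 -= 4*R2 → (0, 0, 0, 3)  (L[3][2] := 4)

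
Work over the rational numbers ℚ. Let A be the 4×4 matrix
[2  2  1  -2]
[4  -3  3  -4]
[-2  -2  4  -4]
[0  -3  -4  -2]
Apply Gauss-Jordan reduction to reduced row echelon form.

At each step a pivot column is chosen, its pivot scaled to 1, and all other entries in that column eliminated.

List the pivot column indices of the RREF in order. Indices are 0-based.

pivot(0,0)=2: scale R0 → (1, 1, 1/2, -1)
  clear (1,0): R1 −= (4)R0 → (0, -7, 1, 0)
  clear (2,0): R2 −= (-2)R0 → (0, 0, 5, -6)
pivot(1,1)=-7: scale R1 → (0, 1, -1/7, 0)
  clear (0,1): R0 −= (1)R1 → (1, 0, 9/14, -1)
  clear (3,1): R3 −= (-3)R1 → (0, 0, -31/7, -2)
pivot(2,2)=5: scale R2 → (0, 0, 1, -6/5)
  clear (0,2): R0 −= (9/14)R2 → (1, 0, 0, -8/35)
  clear (1,2): R1 −= (-1/7)R2 → (0, 1, 0, -6/35)
  clear (3,2): R3 −= (-31/7)R2 → (0, 0, 0, -256/35)
pivot(3,3)=-256/35: scale R3 → (0, 0, 0, 1)
  clear (0,3): R0 −= (-8/35)R3 → (1, 0, 0, 0)
  clear (1,3): R1 −= (-6/35)R3 → (0, 1, 0, 0)
  clear (2,3): R2 −= (-6/5)R3 → (0, 0, 1, 0)

pivot columns: 0, 1, 2, 3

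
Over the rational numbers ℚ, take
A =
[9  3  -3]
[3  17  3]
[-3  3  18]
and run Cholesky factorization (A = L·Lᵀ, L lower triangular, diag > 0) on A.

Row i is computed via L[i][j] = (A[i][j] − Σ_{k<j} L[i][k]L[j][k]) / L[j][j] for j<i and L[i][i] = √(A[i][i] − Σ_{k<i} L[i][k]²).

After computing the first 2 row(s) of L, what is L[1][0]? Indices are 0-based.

Step 1: L[0][0] = √(9) = 3.
  L[1][0] = (3) / L[0][0] = 1.
Step 2: L[1][1] = √(16) = 4.

L[1][0] = 1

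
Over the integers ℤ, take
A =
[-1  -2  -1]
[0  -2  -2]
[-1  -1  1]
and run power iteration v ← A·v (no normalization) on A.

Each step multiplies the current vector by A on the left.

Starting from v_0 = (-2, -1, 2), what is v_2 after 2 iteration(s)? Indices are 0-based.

v_0 = (-2, -1, 2).
v_1 = A·v_0 = (2, -2, 5).
v_2 = A·v_1 = (-3, -6, 5).

v_2 = (-3, -6, 5)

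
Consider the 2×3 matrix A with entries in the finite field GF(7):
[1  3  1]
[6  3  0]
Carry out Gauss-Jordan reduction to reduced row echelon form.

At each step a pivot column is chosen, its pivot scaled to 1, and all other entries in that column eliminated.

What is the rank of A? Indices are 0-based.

pivot(0,0)=1: scale R0 → (1, 3, 1)
  clear (1,0): R1 −= (6)R0 → (0, 6, 1)
pivot(1,1)=6: scale R1 → (0, 1, 6)
  clear (0,1): R0 −= (3)R1 → (1, 0, 4)

rank = 2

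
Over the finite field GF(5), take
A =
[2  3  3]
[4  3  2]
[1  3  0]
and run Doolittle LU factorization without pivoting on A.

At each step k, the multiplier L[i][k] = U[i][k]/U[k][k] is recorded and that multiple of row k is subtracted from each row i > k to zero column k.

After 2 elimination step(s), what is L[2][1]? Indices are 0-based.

k=0: U[0][0]=2
  eliminate (1,0): mult=2, new row 1: (0, 2, 1); set L[1][0]=2
  eliminate (2,0): mult=3, new row 2: (0, 4, 1); set L[2][0]=3
k=1: U[1][1]=2
  eliminate (2,1): mult=2, new row 2: (0, 0, 4); set L[2][1]=2

L[2][1] = 2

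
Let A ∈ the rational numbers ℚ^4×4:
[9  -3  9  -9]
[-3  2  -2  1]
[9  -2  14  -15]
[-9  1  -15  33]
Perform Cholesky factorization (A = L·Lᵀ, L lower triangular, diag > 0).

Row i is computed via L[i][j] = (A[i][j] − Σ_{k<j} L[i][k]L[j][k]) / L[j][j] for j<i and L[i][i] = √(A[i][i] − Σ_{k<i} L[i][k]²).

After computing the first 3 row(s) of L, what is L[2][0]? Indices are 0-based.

Step 1: L[0][0] = √(9) = 3.
  L[1][0] = (-3) / L[0][0] = -1.
Step 2: L[1][1] = √(1) = 1.
  L[2][0] = (9) / L[0][0] = 3.
  L[2][1] = (1) / L[1][1] = 1.
Step 3: L[2][2] = √(4) = 2.

L[2][0] = 3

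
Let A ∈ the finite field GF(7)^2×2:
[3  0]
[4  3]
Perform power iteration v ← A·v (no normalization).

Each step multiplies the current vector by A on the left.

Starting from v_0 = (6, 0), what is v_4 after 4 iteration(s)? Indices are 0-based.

v_4 = (3, 2)

v_0 = (6, 0).
v_1 = A·v_0 = (4, 3).
v_2 = A·v_1 = (5, 4).
v_3 = A·v_2 = (1, 4).
v_4 = A·v_3 = (3, 2).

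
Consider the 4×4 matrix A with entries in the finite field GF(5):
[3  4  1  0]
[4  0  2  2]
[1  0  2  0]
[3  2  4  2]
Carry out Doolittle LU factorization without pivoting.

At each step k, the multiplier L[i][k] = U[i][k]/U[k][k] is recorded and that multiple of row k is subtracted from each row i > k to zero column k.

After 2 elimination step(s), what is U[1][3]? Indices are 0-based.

U[1][3] = 2

Step 1: pivot at (0,0) is 3.
  row1 ← row1 − (3)·row0  ⇒  L[1][0]=3, U row1=(0, 3, 4, 2)
  row2 ← row2 − (2)·row0  ⇒  L[2][0]=2, U row2=(0, 2, 0, 0)
  row3 ← row3 − (1)·row0  ⇒  L[3][0]=1, U row3=(0, 3, 3, 2)
Step 2: pivot at (1,1) is 3.
  row2 ← row2 − (4)·row1  ⇒  L[2][1]=4, U row2=(0, 0, 4, 2)
  row3 ← row3 − (1)·row1  ⇒  L[3][1]=1, U row3=(0, 0, 4, 0)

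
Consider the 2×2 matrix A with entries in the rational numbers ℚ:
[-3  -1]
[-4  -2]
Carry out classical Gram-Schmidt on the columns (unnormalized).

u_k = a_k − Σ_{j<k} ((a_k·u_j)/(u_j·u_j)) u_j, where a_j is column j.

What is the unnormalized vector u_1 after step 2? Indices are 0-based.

Step 1: u_0 = a_0 = (-3, -4).
Step 2: u_1 = a_1 − (11/25)·u_0 = (8/25, -6/25).

u_1 = (8/25, -6/25)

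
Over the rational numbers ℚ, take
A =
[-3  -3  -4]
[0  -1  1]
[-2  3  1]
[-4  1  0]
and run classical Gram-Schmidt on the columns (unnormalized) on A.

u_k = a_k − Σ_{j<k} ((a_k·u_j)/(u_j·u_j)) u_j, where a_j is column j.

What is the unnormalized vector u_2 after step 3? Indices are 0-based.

Step 1: u_0 = a_0 = (-3, 0, -2, -4).
Step 2: u_1 = a_1 − (-1/29)·u_0 = (-90/29, -1, 85/29, 25/29).
Step 3: u_2 = a_2 − (10/29)·u_0 − (416/579)·u_1 = (-142/193, 995/579, -241/579, 440/579).

u_2 = (-142/193, 995/579, -241/579, 440/579)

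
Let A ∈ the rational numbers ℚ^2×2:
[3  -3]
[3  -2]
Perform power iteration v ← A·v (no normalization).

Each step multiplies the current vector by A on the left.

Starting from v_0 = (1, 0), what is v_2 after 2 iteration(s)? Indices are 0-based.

v_2 = (0, 3)

v_0 = (1, 0).
v_1 = A·v_0 = (3, 3).
v_2 = A·v_1 = (0, 3).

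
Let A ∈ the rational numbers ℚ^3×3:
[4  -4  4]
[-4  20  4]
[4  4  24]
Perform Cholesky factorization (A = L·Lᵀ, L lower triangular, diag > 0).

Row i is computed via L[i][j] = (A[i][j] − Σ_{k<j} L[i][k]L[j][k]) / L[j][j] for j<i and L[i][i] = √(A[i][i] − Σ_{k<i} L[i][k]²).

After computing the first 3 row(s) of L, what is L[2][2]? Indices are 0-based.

L[2][2] = 4

Step 1: L[0][0] = √(4) = 2.
  L[1][0] = (-4) / L[0][0] = -2.
Step 2: L[1][1] = √(16) = 4.
  L[2][0] = (4) / L[0][0] = 2.
  L[2][1] = (8) / L[1][1] = 2.
Step 3: L[2][2] = √(16) = 4.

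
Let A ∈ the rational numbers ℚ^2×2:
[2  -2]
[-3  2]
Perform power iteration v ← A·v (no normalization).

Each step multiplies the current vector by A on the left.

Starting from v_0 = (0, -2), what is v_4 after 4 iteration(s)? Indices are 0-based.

v_4 = (320, -392)

v_0 = (0, -2).
v_1 = A·v_0 = (4, -4).
v_2 = A·v_1 = (16, -20).
v_3 = A·v_2 = (72, -88).
v_4 = A·v_3 = (320, -392).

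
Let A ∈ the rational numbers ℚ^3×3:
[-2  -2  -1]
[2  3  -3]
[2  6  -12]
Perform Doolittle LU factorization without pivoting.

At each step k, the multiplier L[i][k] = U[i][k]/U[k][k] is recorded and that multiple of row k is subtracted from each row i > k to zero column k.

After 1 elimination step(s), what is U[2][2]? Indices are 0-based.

U[2][2] = -13

Step 1: pivot at (0,0) is -2.
  row1 ← row1 − (-1)·row0  ⇒  L[1][0]=-1, U row1=(0, 1, -4)
  row2 ← row2 − (-1)·row0  ⇒  L[2][0]=-1, U row2=(0, 4, -13)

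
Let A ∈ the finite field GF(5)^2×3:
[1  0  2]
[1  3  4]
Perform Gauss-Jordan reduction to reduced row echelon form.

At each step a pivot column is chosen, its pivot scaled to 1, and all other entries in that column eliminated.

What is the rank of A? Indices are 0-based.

rank = 2

[1] R0 /= 1  ⇒  (1, 0, 2)
     R1 -= 1·R0  ⇒  (0, 3, 2)
[2] R1 /= 3  ⇒  (0, 1, 4)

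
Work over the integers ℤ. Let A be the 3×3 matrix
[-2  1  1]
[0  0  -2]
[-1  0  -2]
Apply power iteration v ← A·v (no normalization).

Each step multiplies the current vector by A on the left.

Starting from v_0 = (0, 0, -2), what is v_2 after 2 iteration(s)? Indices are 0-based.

v_0 = (0, 0, -2).
v_1 = A·v_0 = (-2, 4, 4).
v_2 = A·v_1 = (12, -8, -6).

v_2 = (12, -8, -6)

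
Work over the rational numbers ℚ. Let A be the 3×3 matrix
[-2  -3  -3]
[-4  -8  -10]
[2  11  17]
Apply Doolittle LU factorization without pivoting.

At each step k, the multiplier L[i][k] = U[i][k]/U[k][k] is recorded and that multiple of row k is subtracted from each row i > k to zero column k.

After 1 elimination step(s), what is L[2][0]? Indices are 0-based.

Step 1: pivot at (0,0) is -2.
  row1 ← row1 − (2)·row0  ⇒  L[1][0]=2, U row1=(0, -2, -4)
  row2 ← row2 − (-1)·row0  ⇒  L[2][0]=-1, U row2=(0, 8, 14)

L[2][0] = -1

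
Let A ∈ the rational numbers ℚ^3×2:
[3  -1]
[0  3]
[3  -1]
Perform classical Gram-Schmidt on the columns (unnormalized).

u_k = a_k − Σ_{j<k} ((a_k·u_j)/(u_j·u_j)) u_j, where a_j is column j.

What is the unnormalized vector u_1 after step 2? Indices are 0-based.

u_1 = (0, 3, 0)

Step 1: u_0 = a_0 = (3, 0, 3).
Step 2: u_1 = a_1 − (-1/3)·u_0 = (0, 3, 0).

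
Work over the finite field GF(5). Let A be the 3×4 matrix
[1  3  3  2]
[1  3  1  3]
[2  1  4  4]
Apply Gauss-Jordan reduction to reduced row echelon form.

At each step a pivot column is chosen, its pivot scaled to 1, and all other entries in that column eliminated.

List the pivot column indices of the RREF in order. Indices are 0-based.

pivot columns: 0, 2, 3

pivot(0,0)=1: scale R0 → (1, 3, 3, 2)
  clear (1,0): R1 −= (1)R0 → (0, 0, 3, 1)
  clear (2,0): R2 −= (2)R0 → (0, 0, 3, 0)
col 1: no nonzero at/below row 1; advance.
pivot(1,2)=3: scale R1 → (0, 0, 1, 2)
  clear (0,2): R0 −= (3)R1 → (1, 3, 0, 1)
  clear (2,2): R2 −= (3)R1 → (0, 0, 0, 4)
pivot(2,3)=4: scale R2 → (0, 0, 0, 1)
  clear (0,3): R0 −= (1)R2 → (1, 3, 0, 0)
  clear (1,3): R1 −= (2)R2 → (0, 0, 1, 0)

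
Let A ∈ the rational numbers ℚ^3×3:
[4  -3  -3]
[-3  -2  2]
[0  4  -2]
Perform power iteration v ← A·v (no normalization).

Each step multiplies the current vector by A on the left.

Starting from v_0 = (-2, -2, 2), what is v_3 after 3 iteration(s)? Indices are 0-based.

v_0 = (-2, -2, 2).
v_1 = A·v_0 = (-8, 14, -12).
v_2 = A·v_1 = (-38, -28, 80).
v_3 = A·v_2 = (-308, 330, -272).

v_3 = (-308, 330, -272)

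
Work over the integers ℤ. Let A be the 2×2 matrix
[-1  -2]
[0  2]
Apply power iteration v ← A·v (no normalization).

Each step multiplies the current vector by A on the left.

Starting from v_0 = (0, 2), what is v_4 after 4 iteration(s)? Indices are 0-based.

v_4 = (-20, 32)

v_0 = (0, 2).
v_1 = A·v_0 = (-4, 4).
v_2 = A·v_1 = (-4, 8).
v_3 = A·v_2 = (-12, 16).
v_4 = A·v_3 = (-20, 32).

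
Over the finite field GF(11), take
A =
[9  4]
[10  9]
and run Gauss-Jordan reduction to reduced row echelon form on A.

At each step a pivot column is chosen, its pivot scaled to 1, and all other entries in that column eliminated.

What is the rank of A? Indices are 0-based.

pivot(0,0)=9: scale R0 → (1, 9)
  clear (1,0): R1 −= (10)R0 → (0, 7)
pivot(1,1)=7: scale R1 → (0, 1)
  clear (0,1): R0 −= (9)R1 → (1, 0)

rank = 2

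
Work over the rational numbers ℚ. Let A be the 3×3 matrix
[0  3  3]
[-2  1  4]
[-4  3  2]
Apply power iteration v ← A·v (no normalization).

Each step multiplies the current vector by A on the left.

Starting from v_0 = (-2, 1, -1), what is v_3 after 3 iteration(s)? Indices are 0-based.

v_3 = (174, 61, 33)

v_0 = (-2, 1, -1).
v_1 = A·v_0 = (0, 1, 9).
v_2 = A·v_1 = (30, 37, 21).
v_3 = A·v_2 = (174, 61, 33).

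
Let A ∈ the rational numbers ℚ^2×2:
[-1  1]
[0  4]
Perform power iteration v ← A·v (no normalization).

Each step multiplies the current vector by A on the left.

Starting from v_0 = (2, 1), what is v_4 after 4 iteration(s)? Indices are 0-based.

v_0 = (2, 1).
v_1 = A·v_0 = (-1, 4).
v_2 = A·v_1 = (5, 16).
v_3 = A·v_2 = (11, 64).
v_4 = A·v_3 = (53, 256).

v_4 = (53, 256)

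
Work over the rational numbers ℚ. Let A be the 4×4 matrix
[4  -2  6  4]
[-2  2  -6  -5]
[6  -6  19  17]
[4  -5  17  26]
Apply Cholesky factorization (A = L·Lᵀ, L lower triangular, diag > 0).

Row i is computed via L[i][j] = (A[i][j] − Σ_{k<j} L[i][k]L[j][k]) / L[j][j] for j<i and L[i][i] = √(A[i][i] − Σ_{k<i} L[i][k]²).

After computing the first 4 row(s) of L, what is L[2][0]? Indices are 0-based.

L[2][0] = 3

Step 1: L[0][0] = √(4) = 2.
  L[1][0] = (-2) / L[0][0] = -1.
Step 2: L[1][1] = √(1) = 1.
  L[2][0] = (6) / L[0][0] = 3.
  L[2][1] = (-3) / L[1][1] = -3.
Step 3: L[2][2] = √(1) = 1.
  L[3][0] = (4) / L[0][0] = 2.
  L[3][1] = (-3) / L[1][1] = -3.
  L[3][2] = (2) / L[2][2] = 2.
Step 4: L[3][3] = √(9) = 3.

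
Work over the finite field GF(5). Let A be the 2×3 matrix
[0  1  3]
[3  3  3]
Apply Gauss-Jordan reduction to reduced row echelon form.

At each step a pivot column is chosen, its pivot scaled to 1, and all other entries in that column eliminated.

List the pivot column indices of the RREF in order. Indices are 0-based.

pivot columns: 0, 1

[1] R0 <-> R1
[1] R0 /= 3  ⇒  (1, 1, 1)
[2] R1 /= 1  ⇒  (0, 1, 3)
     R0 -= 1·R1  ⇒  (1, 0, 3)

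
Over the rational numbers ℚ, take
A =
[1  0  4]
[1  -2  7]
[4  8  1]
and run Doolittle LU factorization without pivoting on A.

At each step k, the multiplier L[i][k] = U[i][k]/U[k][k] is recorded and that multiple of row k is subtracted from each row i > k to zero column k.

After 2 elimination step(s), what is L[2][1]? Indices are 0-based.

Step 1: pivot at (0,0) is 1.
  row1 ← row1 − (1)·row0  ⇒  L[1][0]=1, U row1=(0, -2, 3)
  row2 ← row2 − (4)·row0  ⇒  L[2][0]=4, U row2=(0, 8, -15)
Step 2: pivot at (1,1) is -2.
  row2 ← row2 − (-4)·row1  ⇒  L[2][1]=-4, U row2=(0, 0, -3)

L[2][1] = -4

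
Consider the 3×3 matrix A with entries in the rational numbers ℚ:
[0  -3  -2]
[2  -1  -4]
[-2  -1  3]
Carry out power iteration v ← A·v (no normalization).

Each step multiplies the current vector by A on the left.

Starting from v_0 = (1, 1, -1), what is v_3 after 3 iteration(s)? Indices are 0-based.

v_3 = (-9, 61, -74)

v_0 = (1, 1, -1).
v_1 = A·v_0 = (-1, 5, -6).
v_2 = A·v_1 = (-3, 17, -21).
v_3 = A·v_2 = (-9, 61, -74).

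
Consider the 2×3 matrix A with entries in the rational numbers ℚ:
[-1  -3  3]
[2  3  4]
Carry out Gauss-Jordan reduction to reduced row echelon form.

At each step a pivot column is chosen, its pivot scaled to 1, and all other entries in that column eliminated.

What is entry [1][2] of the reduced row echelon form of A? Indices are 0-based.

M[1][2] = -10/3

pivot(0,0)=-1: scale R0 → (1, 3, -3)
  clear (1,0): R1 −= (2)R0 → (0, -3, 10)
pivot(1,1)=-3: scale R1 → (0, 1, -10/3)
  clear (0,1): R0 −= (3)R1 → (1, 0, 7)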